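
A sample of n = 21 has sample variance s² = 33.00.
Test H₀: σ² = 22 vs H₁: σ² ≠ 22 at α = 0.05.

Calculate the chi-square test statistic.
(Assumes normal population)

df = n - 1 = 20
χ² = (n-1)s²/σ₀² = 20×33.00/22 = 30.0000
Critical values: χ²_{0.975,20} = 9.591, χ²_{0.025,20} = 34.170
Rejection region: χ² < 9.591 or χ² > 34.170
Decision: fail to reject H₀

Answer: χ² = 30.0000, fail to reject H₀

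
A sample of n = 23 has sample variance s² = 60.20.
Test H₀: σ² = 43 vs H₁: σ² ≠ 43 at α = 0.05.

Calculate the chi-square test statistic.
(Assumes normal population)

df = n - 1 = 22
χ² = (n-1)s²/σ₀² = 22×60.20/43 = 30.8000
Critical values: χ²_{0.975,22} = 10.982, χ²_{0.025,22} = 36.781
Rejection region: χ² < 10.982 or χ² > 36.781
Decision: fail to reject H₀

Answer: χ² = 30.8000, fail to reject H₀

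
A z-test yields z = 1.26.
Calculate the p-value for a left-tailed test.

For z = 1.26:
p = P(Z < 1.26) = Φ(1.26) = 0.8962

Answer: p-value ≈ 0.8962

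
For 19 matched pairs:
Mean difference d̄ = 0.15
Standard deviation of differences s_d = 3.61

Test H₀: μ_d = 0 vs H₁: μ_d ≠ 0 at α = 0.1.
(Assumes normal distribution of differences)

df = n - 1 = 18
SE = s_d/√n = 3.61/√19 = 0.8282
t = d̄/SE = 0.15/0.8282 = 0.1811
Critical value: t_{0.05,18} = ±1.734
p-value ≈ 0.8583
Decision: fail to reject H₀

Answer: t = 0.1811, fail to reject H₀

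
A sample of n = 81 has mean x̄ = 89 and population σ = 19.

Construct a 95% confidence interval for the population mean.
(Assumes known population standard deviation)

Answer: (84.8622, 93.1378)

Derivation:
Confidence level: 95%, α = 0.05
z_0.025 = 1.960
SE = σ/√n = 19/√81 = 2.1111
Margin of error = 1.960 × 2.1111 = 4.1378
CI: x̄ ± margin = 89 ± 4.1378
CI: (84.8622, 93.1378)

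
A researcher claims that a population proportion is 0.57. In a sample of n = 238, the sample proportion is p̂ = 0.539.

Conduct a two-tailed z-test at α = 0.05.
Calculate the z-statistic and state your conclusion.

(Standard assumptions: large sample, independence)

H₀: p = 0.57, H₁: p ≠ 0.57
Standard error: SE = √(p₀(1-p₀)/n) = √(0.57×0.43/238) = 0.032091
z-statistic: z = (p̂ - p₀)/SE = (0.539 - 0.57)/0.032091 = -0.9660
Critical value: z_0.025 = ±1.960
p-value = 0.3340
Decision: fail to reject H₀ at α = 0.05

Answer: z = -0.9660, fail to reject H₀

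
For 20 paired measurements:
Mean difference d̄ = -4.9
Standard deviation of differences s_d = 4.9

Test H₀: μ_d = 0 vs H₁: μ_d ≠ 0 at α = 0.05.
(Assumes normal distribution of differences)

Answer: t = -4.4720, reject H₀

Derivation:
df = n - 1 = 19
SE = s_d/√n = 4.9/√20 = 1.0957
t = d̄/SE = -4.9/1.0957 = -4.4720
Critical value: t_{0.025,19} = ±2.093
p-value ≈ 0.0003
Decision: reject H₀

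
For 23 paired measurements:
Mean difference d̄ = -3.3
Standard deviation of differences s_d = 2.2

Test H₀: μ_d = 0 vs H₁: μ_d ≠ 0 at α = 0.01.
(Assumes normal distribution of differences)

df = n - 1 = 22
SE = s_d/√n = 2.2/√23 = 0.4587
t = d̄/SE = -3.3/0.4587 = -7.1942
Critical value: t_{0.005,22} = ±2.819
p-value < 0.0001
Decision: reject H₀

Answer: t = -7.1942, reject H₀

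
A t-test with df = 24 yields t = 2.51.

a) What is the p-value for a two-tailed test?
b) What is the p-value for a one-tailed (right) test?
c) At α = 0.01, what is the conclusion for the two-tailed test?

Using t-distribution with df = 24:
a) Two-tailed: p = 2×P(T > 2.51) = 0.0192
b) One-tailed: p = P(T > 2.51) = 0.0096
c) 0.0192 ≥ 0.01, fail to reject H₀

Answer: a) 0.0192, b) 0.0096, c) fail to reject H₀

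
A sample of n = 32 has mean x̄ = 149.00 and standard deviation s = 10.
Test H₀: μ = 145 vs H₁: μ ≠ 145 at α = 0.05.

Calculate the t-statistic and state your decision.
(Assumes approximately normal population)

df = n - 1 = 31
SE = s/√n = 10/√32 = 1.7678
t = (x̄ - μ₀)/SE = (149.00 - 145)/1.7678 = 2.2627
Critical value: t_{0.025,31} = ±2.040
p-value ≈ 0.0308
Decision: reject H₀

Answer: t = 2.2627, reject H₀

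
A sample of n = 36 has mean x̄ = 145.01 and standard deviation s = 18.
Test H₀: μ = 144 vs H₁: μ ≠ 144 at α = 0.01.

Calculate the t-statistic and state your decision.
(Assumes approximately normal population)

df = n - 1 = 35
SE = s/√n = 18/√36 = 3.0000
t = (x̄ - μ₀)/SE = (145.01 - 144)/3.0000 = 0.3367
Critical value: t_{0.005,35} = ±2.724
p-value ≈ 0.7384
Decision: fail to reject H₀

Answer: t = 0.3367, fail to reject H₀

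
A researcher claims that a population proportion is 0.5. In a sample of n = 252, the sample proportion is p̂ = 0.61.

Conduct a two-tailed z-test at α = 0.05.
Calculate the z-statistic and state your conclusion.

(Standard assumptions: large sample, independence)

Answer: z = 3.4924, reject H₀

Derivation:
H₀: p = 0.5, H₁: p ≠ 0.5
Standard error: SE = √(p₀(1-p₀)/n) = √(0.5×0.5/252) = 0.031497
z-statistic: z = (p̂ - p₀)/SE = (0.61 - 0.5)/0.031497 = 3.4924
Critical value: z_0.025 = ±1.960
p-value = 0.0005
Decision: reject H₀ at α = 0.05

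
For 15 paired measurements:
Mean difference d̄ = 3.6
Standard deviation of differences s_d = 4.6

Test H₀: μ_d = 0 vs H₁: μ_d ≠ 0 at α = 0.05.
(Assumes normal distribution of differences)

df = n - 1 = 14
SE = s_d/√n = 4.6/√15 = 1.1877
t = d̄/SE = 3.6/1.1877 = 3.0311
Critical value: t_{0.025,14} = ±2.145
p-value ≈ 0.0090
Decision: reject H₀

Answer: t = 3.0311, reject H₀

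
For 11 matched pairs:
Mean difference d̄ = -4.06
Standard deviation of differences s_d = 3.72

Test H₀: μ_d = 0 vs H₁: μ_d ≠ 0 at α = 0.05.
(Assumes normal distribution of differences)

df = n - 1 = 10
SE = s_d/√n = 3.72/√11 = 1.1216
t = d̄/SE = -4.06/1.1216 = -3.6198
Critical value: t_{0.025,10} = ±2.228
p-value ≈ 0.0047
Decision: reject H₀

Answer: t = -3.6198, reject H₀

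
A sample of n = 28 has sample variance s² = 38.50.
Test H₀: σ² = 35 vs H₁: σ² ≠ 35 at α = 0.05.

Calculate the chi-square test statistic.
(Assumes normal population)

df = n - 1 = 27
χ² = (n-1)s²/σ₀² = 27×38.50/35 = 29.7000
Critical values: χ²_{0.975,27} = 14.573, χ²_{0.025,27} = 43.195
Rejection region: χ² < 14.573 or χ² > 43.195
Decision: fail to reject H₀

Answer: χ² = 29.7000, fail to reject H₀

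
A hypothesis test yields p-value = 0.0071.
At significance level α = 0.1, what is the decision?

Compare p-value to α:
0.0071 < 0.1
Decision: reject H₀

Answer: reject H₀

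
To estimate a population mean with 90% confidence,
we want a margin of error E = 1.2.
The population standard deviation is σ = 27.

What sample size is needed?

z_0.05 = 1.645
n = (z×σ/E)² = (1.645×27/1.2)²
n = 1369.9252
Round up: n = 1370

Answer: n = 1370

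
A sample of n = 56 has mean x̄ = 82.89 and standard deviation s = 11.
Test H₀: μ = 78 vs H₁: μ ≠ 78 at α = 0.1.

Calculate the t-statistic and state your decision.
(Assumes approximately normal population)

Answer: t = 3.3268, reject H₀

Derivation:
df = n - 1 = 55
SE = s/√n = 11/√56 = 1.4699
t = (x̄ - μ₀)/SE = (82.89 - 78)/1.4699 = 3.3268
Critical value: t_{0.05,55} = ±1.673
p-value ≈ 0.0016
Decision: reject H₀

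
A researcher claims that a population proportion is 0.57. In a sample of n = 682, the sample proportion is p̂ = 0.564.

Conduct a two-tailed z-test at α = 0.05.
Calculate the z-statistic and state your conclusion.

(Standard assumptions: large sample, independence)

H₀: p = 0.57, H₁: p ≠ 0.57
Standard error: SE = √(p₀(1-p₀)/n) = √(0.57×0.43/682) = 0.018957
z-statistic: z = (p̂ - p₀)/SE = (0.564 - 0.57)/0.018957 = -0.3165
Critical value: z_0.025 = ±1.960
p-value = 0.7516
Decision: fail to reject H₀ at α = 0.05

Answer: z = -0.3165, fail to reject H₀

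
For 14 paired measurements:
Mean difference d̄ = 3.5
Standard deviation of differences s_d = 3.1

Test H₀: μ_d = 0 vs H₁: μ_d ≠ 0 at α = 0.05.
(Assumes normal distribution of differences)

df = n - 1 = 13
SE = s_d/√n = 3.1/√14 = 0.8285
t = d̄/SE = 3.5/0.8285 = 4.2245
Critical value: t_{0.025,13} = ±2.160
p-value ≈ 0.0010
Decision: reject H₀

Answer: t = 4.2245, reject H₀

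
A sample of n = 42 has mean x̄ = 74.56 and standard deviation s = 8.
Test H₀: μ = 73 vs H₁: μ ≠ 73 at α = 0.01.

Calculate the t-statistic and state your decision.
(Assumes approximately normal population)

df = n - 1 = 41
SE = s/√n = 8/√42 = 1.2344
t = (x̄ - μ₀)/SE = (74.56 - 73)/1.2344 = 1.2638
Critical value: t_{0.005,41} = ±2.701
p-value ≈ 0.2134
Decision: fail to reject H₀

Answer: t = 1.2638, fail to reject H₀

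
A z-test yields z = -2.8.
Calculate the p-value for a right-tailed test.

Answer: p-value ≈ 0.9974

Derivation:
For z = -2.8:
p = P(Z > -2.8) = 1 - Φ(-2.8) = 0.9974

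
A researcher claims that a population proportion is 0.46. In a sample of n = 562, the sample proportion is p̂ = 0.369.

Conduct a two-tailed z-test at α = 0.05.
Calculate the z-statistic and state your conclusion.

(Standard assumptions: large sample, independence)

Answer: z = -4.3284, reject H₀

Derivation:
H₀: p = 0.46, H₁: p ≠ 0.46
Standard error: SE = √(p₀(1-p₀)/n) = √(0.46×0.54/562) = 0.021024
z-statistic: z = (p̂ - p₀)/SE = (0.369 - 0.46)/0.021024 = -4.3284
Critical value: z_0.025 = ±1.960
p-value < 0.0001
Decision: reject H₀ at α = 0.05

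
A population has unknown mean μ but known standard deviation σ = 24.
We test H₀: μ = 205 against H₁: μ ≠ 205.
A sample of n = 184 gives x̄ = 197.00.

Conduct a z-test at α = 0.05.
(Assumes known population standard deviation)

Answer: z = -4.5216, reject H₀

Derivation:
Standard error: SE = σ/√n = 24/√184 = 1.7693
z-statistic: z = (x̄ - μ₀)/SE = (197.00 - 205)/1.7693 = -4.5216
Critical value: ±1.960
p-value < 0.0001
Decision: reject H₀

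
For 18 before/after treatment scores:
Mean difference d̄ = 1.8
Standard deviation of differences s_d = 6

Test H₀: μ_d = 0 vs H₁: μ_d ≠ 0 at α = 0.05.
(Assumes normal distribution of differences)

Answer: t = 1.2728, fail to reject H₀

Derivation:
df = n - 1 = 17
SE = s_d/√n = 6/√18 = 1.4142
t = d̄/SE = 1.8/1.4142 = 1.2728
Critical value: t_{0.025,17} = ±2.110
p-value ≈ 0.2202
Decision: fail to reject H₀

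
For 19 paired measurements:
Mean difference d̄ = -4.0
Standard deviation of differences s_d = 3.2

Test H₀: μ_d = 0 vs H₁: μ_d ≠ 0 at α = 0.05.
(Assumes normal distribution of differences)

df = n - 1 = 18
SE = s_d/√n = 3.2/√19 = 0.7341
t = d̄/SE = -4.0/0.7341 = -5.4488
Critical value: t_{0.025,18} = ±2.101
p-value < 0.0001
Decision: reject H₀

Answer: t = -5.4488, reject H₀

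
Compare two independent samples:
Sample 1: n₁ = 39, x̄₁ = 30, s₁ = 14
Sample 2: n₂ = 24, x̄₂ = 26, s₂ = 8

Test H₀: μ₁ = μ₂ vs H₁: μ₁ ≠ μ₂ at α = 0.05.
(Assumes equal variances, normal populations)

Answer: t = 1.2750, fail to reject H₀

Derivation:
Pooled variance: s²_p = [38×14² + 23×8²]/(61) = 146.2295
s_p = 12.0925
SE = s_p×√(1/n₁ + 1/n₂) = 12.0925×√(1/39 + 1/24) = 3.1372
t = (x̄₁ - x̄₂)/SE = (30 - 26)/3.1372 = 1.2750
df = 61, t-critical = ±2.000
Decision: fail to reject H₀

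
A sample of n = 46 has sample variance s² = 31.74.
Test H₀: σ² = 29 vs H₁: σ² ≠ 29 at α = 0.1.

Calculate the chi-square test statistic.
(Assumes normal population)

df = n - 1 = 45
χ² = (n-1)s²/σ₀² = 45×31.74/29 = 49.2517
Critical values: χ²_{0.95,45} = 30.612, χ²_{0.05,45} = 61.656
Rejection region: χ² < 30.612 or χ² > 61.656
Decision: fail to reject H₀

Answer: χ² = 49.2517, fail to reject H₀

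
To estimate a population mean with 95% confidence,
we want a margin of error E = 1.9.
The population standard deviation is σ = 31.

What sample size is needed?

z_0.025 = 1.960
n = (z×σ/E)² = (1.960×31/1.9)²
n = 1022.6531
Round up: n = 1023

Answer: n = 1023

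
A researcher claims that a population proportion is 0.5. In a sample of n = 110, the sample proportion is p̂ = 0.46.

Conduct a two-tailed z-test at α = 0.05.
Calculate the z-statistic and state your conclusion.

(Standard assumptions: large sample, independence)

H₀: p = 0.5, H₁: p ≠ 0.5
Standard error: SE = √(p₀(1-p₀)/n) = √(0.5×0.5/110) = 0.047673
z-statistic: z = (p̂ - p₀)/SE = (0.46 - 0.5)/0.047673 = -0.8390
Critical value: z_0.025 = ±1.960
p-value = 0.4015
Decision: fail to reject H₀ at α = 0.05

Answer: z = -0.8390, fail to reject H₀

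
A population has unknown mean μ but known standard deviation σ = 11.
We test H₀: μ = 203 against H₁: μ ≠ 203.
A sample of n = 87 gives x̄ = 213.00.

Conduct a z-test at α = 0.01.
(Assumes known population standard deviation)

Answer: z = 8.4796, reject H₀

Derivation:
Standard error: SE = σ/√n = 11/√87 = 1.1793
z-statistic: z = (x̄ - μ₀)/SE = (213.00 - 203)/1.1793 = 8.4796
Critical value: ±2.576
p-value < 0.0001
Decision: reject H₀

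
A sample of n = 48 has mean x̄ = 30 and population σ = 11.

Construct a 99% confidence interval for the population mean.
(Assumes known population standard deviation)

Answer: (25.9101, 34.0899)

Derivation:
Confidence level: 99%, α = 0.01
z_0.005 = 2.576
SE = σ/√n = 11/√48 = 1.5877
Margin of error = 2.576 × 1.5877 = 4.0899
CI: x̄ ± margin = 30 ± 4.0899
CI: (25.9101, 34.0899)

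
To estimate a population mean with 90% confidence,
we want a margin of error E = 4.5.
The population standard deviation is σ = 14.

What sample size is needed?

Answer: n = 27

Derivation:
z_0.05 = 1.645
n = (z×σ/E)² = (1.645×14/4.5)²
n = 26.1916
Round up: n = 27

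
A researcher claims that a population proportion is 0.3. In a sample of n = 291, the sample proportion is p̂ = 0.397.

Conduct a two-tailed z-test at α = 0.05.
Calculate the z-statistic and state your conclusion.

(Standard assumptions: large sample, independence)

H₀: p = 0.3, H₁: p ≠ 0.3
Standard error: SE = √(p₀(1-p₀)/n) = √(0.3×0.7/291) = 0.026864
z-statistic: z = (p̂ - p₀)/SE = (0.397 - 0.3)/0.026864 = 3.6108
Critical value: z_0.025 = ±1.960
p-value = 0.0003
Decision: reject H₀ at α = 0.05

Answer: z = 3.6108, reject H₀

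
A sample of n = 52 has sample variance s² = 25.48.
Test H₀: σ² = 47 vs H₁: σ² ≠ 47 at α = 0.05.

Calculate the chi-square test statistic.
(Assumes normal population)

Answer: χ² = 27.6485, reject H₀

Derivation:
df = n - 1 = 51
χ² = (n-1)s²/σ₀² = 51×25.48/47 = 27.6485
Critical values: χ²_{0.975,51} = 33.162, χ²_{0.025,51} = 72.616
Rejection region: χ² < 33.162 or χ² > 72.616
Decision: reject H₀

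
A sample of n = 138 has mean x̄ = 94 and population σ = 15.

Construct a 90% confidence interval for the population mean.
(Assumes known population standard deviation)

Confidence level: 90%, α = 0.1
z_0.05 = 1.645
SE = σ/√n = 15/√138 = 1.2769
Margin of error = 1.645 × 1.2769 = 2.1005
CI: x̄ ± margin = 94 ± 2.1005
CI: (91.8995, 96.1005)

Answer: (91.8995, 96.1005)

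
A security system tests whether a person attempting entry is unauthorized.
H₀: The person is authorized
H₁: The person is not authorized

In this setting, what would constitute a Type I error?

Answer: Denying entry to an authorized person

Derivation:
Type I error: rejecting H₀ when it is actually true (false positive).
Type II error: failing to reject H₀ when H₁ is actually true (false negative).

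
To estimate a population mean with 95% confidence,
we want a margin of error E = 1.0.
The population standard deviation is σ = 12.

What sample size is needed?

z_0.025 = 1.960
n = (z×σ/E)² = (1.960×12/1.0)²
n = 553.1904
Round up: n = 554

Answer: n = 554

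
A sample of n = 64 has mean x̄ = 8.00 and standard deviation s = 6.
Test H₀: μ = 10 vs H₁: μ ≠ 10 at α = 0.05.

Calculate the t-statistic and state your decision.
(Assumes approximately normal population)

Answer: t = -2.6667, reject H₀

Derivation:
df = n - 1 = 63
SE = s/√n = 6/√64 = 0.7500
t = (x̄ - μ₀)/SE = (8.00 - 10)/0.7500 = -2.6667
Critical value: t_{0.025,63} = ±1.998
p-value ≈ 0.0097
Decision: reject H₀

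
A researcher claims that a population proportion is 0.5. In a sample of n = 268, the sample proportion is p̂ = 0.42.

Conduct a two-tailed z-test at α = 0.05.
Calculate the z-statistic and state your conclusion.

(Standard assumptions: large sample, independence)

H₀: p = 0.5, H₁: p ≠ 0.5
Standard error: SE = √(p₀(1-p₀)/n) = √(0.5×0.5/268) = 0.030542
z-statistic: z = (p̂ - p₀)/SE = (0.42 - 0.5)/0.030542 = -2.6193
Critical value: z_0.025 = ±1.960
p-value = 0.0088
Decision: reject H₀ at α = 0.05

Answer: z = -2.6193, reject H₀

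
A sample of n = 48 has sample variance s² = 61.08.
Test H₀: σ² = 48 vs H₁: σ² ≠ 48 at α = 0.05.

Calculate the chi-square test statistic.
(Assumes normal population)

df = n - 1 = 47
χ² = (n-1)s²/σ₀² = 47×61.08/48 = 59.8075
Critical values: χ²_{0.975,47} = 29.956, χ²_{0.025,47} = 67.821
Rejection region: χ² < 29.956 or χ² > 67.821
Decision: fail to reject H₀

Answer: χ² = 59.8075, fail to reject H₀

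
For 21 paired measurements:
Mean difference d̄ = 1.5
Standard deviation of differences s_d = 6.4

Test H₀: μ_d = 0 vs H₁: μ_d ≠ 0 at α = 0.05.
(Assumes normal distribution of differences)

Answer: t = 1.0740, fail to reject H₀

Derivation:
df = n - 1 = 20
SE = s_d/√n = 6.4/√21 = 1.3966
t = d̄/SE = 1.5/1.3966 = 1.0740
Critical value: t_{0.025,20} = ±2.086
p-value ≈ 0.2956
Decision: fail to reject H₀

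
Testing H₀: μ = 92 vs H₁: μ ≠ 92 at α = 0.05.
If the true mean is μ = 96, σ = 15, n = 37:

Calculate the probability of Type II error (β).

Answer: β ≈ 0.6321

Derivation:
SE = σ/√n = 15/√37 = 2.4660
Critical values: μ₀ ± z_0.025×SE = 92 ± 1.960×2.4660
Acceptance region: (87.1666, 96.8334)
Under H₁ (μ = 96): z_high = (96.8334 - 96)/2.4660 = 0.3380, z_low = (87.1666 - 96)/2.4660 = -3.5821
β = P(not reject | H₁) = Φ(0.3380) - Φ(-3.5821) ≈ 0.6321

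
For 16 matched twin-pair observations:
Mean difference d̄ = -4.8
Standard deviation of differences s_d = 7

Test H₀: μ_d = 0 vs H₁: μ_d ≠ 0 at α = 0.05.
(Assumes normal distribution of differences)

df = n - 1 = 15
SE = s_d/√n = 7/√16 = 1.7500
t = d̄/SE = -4.8/1.7500 = -2.7429
Critical value: t_{0.025,15} = ±2.131
p-value ≈ 0.0151
Decision: reject H₀

Answer: t = -2.7429, reject H₀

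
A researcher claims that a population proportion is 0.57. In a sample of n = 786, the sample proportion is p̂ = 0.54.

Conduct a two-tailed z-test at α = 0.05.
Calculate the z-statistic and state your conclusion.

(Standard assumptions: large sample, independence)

H₀: p = 0.57, H₁: p ≠ 0.57
Standard error: SE = √(p₀(1-p₀)/n) = √(0.57×0.43/786) = 0.017659
z-statistic: z = (p̂ - p₀)/SE = (0.54 - 0.57)/0.017659 = -1.6989
Critical value: z_0.025 = ±1.960
p-value = 0.0893
Decision: fail to reject H₀ at α = 0.05

Answer: z = -1.6989, fail to reject H₀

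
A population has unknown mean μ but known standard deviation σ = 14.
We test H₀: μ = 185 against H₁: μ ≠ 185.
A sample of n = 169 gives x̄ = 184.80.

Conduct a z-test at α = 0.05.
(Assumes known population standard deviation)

Answer: z = -0.1857, fail to reject H₀

Derivation:
Standard error: SE = σ/√n = 14/√169 = 1.0769
z-statistic: z = (x̄ - μ₀)/SE = (184.80 - 185)/1.0769 = -0.1857
Critical value: ±1.960
p-value = 0.8527
Decision: fail to reject H₀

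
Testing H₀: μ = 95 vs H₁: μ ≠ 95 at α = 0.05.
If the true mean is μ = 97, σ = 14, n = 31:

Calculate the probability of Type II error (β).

SE = σ/√n = 14/√31 = 2.5145
Critical values: μ₀ ± z_0.025×SE = 95 ± 1.960×2.5145
Acceptance region: (90.0716, 99.9284)
Under H₁ (μ = 97): z_high = (99.9284 - 97)/2.5145 = 1.1646, z_low = (90.0716 - 97)/2.5145 = -2.7554
β = P(not reject | H₁) = Φ(1.1646) - Φ(-2.7554) ≈ 0.8750

Answer: β ≈ 0.8750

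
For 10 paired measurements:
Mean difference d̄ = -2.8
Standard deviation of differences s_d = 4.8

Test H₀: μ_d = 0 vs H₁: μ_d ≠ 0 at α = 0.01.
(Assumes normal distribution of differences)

df = n - 1 = 9
SE = s_d/√n = 4.8/√10 = 1.5179
t = d̄/SE = -2.8/1.5179 = -1.8447
Critical value: t_{0.005,9} = ±3.250
p-value ≈ 0.0982
Decision: fail to reject H₀

Answer: t = -1.8447, fail to reject H₀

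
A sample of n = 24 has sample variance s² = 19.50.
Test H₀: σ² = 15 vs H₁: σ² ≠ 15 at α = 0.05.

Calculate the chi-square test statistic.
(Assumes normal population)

df = n - 1 = 23
χ² = (n-1)s²/σ₀² = 23×19.50/15 = 29.9000
Critical values: χ²_{0.975,23} = 11.689, χ²_{0.025,23} = 38.076
Rejection region: χ² < 11.689 or χ² > 38.076
Decision: fail to reject H₀

Answer: χ² = 29.9000, fail to reject H₀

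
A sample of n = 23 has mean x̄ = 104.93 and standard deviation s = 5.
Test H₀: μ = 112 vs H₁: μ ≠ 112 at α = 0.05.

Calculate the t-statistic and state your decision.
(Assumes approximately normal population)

Answer: t = -6.7811, reject H₀

Derivation:
df = n - 1 = 22
SE = s/√n = 5/√23 = 1.0426
t = (x̄ - μ₀)/SE = (104.93 - 112)/1.0426 = -6.7811
Critical value: t_{0.025,22} = ±2.074
p-value < 0.0001
Decision: reject H₀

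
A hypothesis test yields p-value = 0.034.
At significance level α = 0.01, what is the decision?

Compare p-value to α:
0.034 ≥ 0.01
Decision: fail to reject H₀

Answer: fail to reject H₀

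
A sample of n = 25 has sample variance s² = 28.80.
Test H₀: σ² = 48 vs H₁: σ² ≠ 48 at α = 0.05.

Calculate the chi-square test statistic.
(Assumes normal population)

df = n - 1 = 24
χ² = (n-1)s²/σ₀² = 24×28.80/48 = 14.4000
Critical values: χ²_{0.975,24} = 12.401, χ²_{0.025,24} = 39.364
Rejection region: χ² < 12.401 or χ² > 39.364
Decision: fail to reject H₀

Answer: χ² = 14.4000, fail to reject H₀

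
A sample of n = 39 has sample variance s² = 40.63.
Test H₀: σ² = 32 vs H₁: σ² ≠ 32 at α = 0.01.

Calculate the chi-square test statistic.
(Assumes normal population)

Answer: χ² = 48.2481, fail to reject H₀

Derivation:
df = n - 1 = 38
χ² = (n-1)s²/σ₀² = 38×40.63/32 = 48.2481
Critical values: χ²_{0.995,38} = 19.289, χ²_{0.005,38} = 64.181
Rejection region: χ² < 19.289 or χ² > 64.181
Decision: fail to reject H₀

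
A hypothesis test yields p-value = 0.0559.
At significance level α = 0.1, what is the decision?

Compare p-value to α:
0.0559 < 0.1
Decision: reject H₀

Answer: reject H₀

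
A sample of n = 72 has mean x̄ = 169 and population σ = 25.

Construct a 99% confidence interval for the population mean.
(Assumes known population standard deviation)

Confidence level: 99%, α = 0.01
z_0.005 = 2.576
SE = σ/√n = 25/√72 = 2.9463
Margin of error = 2.576 × 2.9463 = 7.5897
CI: x̄ ± margin = 169 ± 7.5897
CI: (161.4103, 176.5897)

Answer: (161.4103, 176.5897)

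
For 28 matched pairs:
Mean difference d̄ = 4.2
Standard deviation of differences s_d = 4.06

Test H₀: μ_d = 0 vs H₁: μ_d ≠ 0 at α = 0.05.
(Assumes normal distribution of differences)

Answer: t = 5.4737, reject H₀

Derivation:
df = n - 1 = 27
SE = s_d/√n = 4.06/√28 = 0.7673
t = d̄/SE = 4.2/0.7673 = 5.4737
Critical value: t_{0.025,27} = ±2.052
p-value < 0.0001
Decision: reject H₀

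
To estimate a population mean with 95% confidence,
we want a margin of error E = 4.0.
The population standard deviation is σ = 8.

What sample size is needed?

z_0.025 = 1.960
n = (z×σ/E)² = (1.960×8/4.0)²
n = 15.3664
Round up: n = 16

Answer: n = 16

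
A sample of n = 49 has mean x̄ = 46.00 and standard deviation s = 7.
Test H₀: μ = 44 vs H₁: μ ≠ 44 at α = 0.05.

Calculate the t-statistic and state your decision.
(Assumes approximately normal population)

df = n - 1 = 48
SE = s/√n = 7/√49 = 1.0000
t = (x̄ - μ₀)/SE = (46.00 - 44)/1.0000 = 2.0000
Critical value: t_{0.025,48} = ±2.011
p-value ≈ 0.0512
Decision: fail to reject H₀

Answer: t = 2.0000, fail to reject H₀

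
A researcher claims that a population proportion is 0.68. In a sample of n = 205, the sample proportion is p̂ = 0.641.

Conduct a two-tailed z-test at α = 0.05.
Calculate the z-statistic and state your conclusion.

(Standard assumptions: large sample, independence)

H₀: p = 0.68, H₁: p ≠ 0.68
Standard error: SE = √(p₀(1-p₀)/n) = √(0.68×0.32/205) = 0.032580
z-statistic: z = (p̂ - p₀)/SE = (0.641 - 0.68)/0.032580 = -1.1971
Critical value: z_0.025 = ±1.960
p-value = 0.2313
Decision: fail to reject H₀ at α = 0.05

Answer: z = -1.1971, fail to reject H₀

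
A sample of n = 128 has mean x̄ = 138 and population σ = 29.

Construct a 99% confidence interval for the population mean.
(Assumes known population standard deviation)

Answer: (131.3969, 144.6031)

Derivation:
Confidence level: 99%, α = 0.01
z_0.005 = 2.576
SE = σ/√n = 29/√128 = 2.5633
Margin of error = 2.576 × 2.5633 = 6.6031
CI: x̄ ± margin = 138 ± 6.6031
CI: (131.3969, 144.6031)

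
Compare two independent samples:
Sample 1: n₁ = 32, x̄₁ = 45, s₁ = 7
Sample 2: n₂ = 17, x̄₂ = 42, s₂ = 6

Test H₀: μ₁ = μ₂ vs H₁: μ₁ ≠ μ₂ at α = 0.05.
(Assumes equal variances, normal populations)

Pooled variance: s²_p = [31×7² + 16×6²]/(47) = 44.5745
s_p = 6.6764
SE = s_p×√(1/n₁ + 1/n₂) = 6.6764×√(1/32 + 1/17) = 2.0037
t = (x̄₁ - x̄₂)/SE = (45 - 42)/2.0037 = 1.4972
df = 47, t-critical = ±2.012
Decision: fail to reject H₀

Answer: t = 1.4972, fail to reject H₀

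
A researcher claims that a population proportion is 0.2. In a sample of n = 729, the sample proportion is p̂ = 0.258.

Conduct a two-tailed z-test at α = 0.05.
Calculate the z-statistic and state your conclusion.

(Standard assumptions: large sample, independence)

Answer: z = 3.9150, reject H₀

Derivation:
H₀: p = 0.2, H₁: p ≠ 0.2
Standard error: SE = √(p₀(1-p₀)/n) = √(0.2×0.8/729) = 0.014815
z-statistic: z = (p̂ - p₀)/SE = (0.258 - 0.2)/0.014815 = 3.9150
Critical value: z_0.025 = ±1.960
p-value = 0.0001
Decision: reject H₀ at α = 0.05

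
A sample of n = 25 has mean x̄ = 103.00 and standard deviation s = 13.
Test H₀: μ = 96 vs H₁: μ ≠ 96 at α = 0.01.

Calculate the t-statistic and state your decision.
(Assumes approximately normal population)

df = n - 1 = 24
SE = s/√n = 13/√25 = 2.6000
t = (x̄ - μ₀)/SE = (103.00 - 96)/2.6000 = 2.6923
Critical value: t_{0.005,24} = ±2.797
p-value ≈ 0.0127
Decision: fail to reject H₀

Answer: t = 2.6923, fail to reject H₀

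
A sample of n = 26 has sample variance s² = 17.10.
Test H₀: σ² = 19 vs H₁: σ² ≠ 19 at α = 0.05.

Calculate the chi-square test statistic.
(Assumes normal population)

df = n - 1 = 25
χ² = (n-1)s²/σ₀² = 25×17.10/19 = 22.5000
Critical values: χ²_{0.975,25} = 13.120, χ²_{0.025,25} = 40.646
Rejection region: χ² < 13.120 or χ² > 40.646
Decision: fail to reject H₀

Answer: χ² = 22.5000, fail to reject H₀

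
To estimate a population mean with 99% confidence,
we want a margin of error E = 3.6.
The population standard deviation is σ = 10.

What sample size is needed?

Answer: n = 52

Derivation:
z_0.005 = 2.576
n = (z×σ/E)² = (2.576×10/3.6)²
n = 51.2020
Round up: n = 52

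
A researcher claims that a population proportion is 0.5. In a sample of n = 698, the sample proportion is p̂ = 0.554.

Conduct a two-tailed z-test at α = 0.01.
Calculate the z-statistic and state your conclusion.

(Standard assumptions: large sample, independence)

H₀: p = 0.5, H₁: p ≠ 0.5
Standard error: SE = √(p₀(1-p₀)/n) = √(0.5×0.5/698) = 0.018925
z-statistic: z = (p̂ - p₀)/SE = (0.554 - 0.5)/0.018925 = 2.8534
Critical value: z_0.005 = ±2.576
p-value = 0.0043
Decision: reject H₀ at α = 0.01

Answer: z = 2.8534, reject H₀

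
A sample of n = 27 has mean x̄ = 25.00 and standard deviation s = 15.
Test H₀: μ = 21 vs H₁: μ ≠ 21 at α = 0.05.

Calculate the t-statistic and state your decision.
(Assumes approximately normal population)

df = n - 1 = 26
SE = s/√n = 15/√27 = 2.8868
t = (x̄ - μ₀)/SE = (25.00 - 21)/2.8868 = 1.3856
Critical value: t_{0.025,26} = ±2.056
p-value ≈ 0.1776
Decision: fail to reject H₀

Answer: t = 1.3856, fail to reject H₀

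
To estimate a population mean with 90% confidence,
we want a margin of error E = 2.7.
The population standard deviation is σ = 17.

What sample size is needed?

Answer: n = 108

Derivation:
z_0.05 = 1.645
n = (z×σ/E)² = (1.645×17/2.7)²
n = 107.2759
Round up: n = 108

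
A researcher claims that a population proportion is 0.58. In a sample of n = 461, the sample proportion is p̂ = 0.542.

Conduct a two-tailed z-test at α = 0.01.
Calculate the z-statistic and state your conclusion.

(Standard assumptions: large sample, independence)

Answer: z = -1.6531, fail to reject H₀

Derivation:
H₀: p = 0.58, H₁: p ≠ 0.58
Standard error: SE = √(p₀(1-p₀)/n) = √(0.58×0.42/461) = 0.022987
z-statistic: z = (p̂ - p₀)/SE = (0.542 - 0.58)/0.022987 = -1.6531
Critical value: z_0.005 = ±2.576
p-value = 0.0983
Decision: fail to reject H₀ at α = 0.01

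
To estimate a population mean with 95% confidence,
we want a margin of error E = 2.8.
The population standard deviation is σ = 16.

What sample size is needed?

z_0.025 = 1.960
n = (z×σ/E)² = (1.960×16/2.8)²
n = 125.4400
Round up: n = 126

Answer: n = 126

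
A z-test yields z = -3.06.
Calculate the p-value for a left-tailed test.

Answer: p-value ≈ 0.0011

Derivation:
For z = -3.06:
p = P(Z < -3.06) = Φ(-3.06) = 0.0011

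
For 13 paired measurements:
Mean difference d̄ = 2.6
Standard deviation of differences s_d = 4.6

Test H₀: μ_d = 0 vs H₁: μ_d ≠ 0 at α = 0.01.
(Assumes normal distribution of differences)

df = n - 1 = 12
SE = s_d/√n = 4.6/√13 = 1.2758
t = d̄/SE = 2.6/1.2758 = 2.0379
Critical value: t_{0.005,12} = ±3.055
p-value ≈ 0.0642
Decision: fail to reject H₀

Answer: t = 2.0379, fail to reject H₀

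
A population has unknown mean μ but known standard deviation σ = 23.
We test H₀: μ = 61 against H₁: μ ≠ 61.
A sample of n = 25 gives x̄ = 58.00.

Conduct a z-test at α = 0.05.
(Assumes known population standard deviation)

Answer: z = -0.6522, fail to reject H₀

Derivation:
Standard error: SE = σ/√n = 23/√25 = 4.6000
z-statistic: z = (x̄ - μ₀)/SE = (58.00 - 61)/4.6000 = -0.6522
Critical value: ±1.960
p-value = 0.5143
Decision: fail to reject H₀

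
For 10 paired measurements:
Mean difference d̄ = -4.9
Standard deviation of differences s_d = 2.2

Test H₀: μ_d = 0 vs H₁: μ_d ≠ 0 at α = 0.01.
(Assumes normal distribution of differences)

df = n - 1 = 9
SE = s_d/√n = 2.2/√10 = 0.6957
t = d̄/SE = -4.9/0.6957 = -7.0433
Critical value: t_{0.005,9} = ±3.250
p-value ≈ 0.0001
Decision: reject H₀

Answer: t = -7.0433, reject H₀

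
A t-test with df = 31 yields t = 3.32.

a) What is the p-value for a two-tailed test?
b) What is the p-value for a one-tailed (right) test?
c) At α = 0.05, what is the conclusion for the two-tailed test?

Using t-distribution with df = 31:
a) Two-tailed: p = 2×P(T > 3.32) = 0.0023
b) One-tailed: p = P(T > 3.32) = 0.0012
c) 0.0023 < 0.05, reject H₀

Answer: a) 0.0023, b) 0.0012, c) reject H₀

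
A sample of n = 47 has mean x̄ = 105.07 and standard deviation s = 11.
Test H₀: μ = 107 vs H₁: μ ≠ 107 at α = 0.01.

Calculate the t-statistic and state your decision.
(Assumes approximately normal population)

Answer: t = -1.2029, fail to reject H₀

Derivation:
df = n - 1 = 46
SE = s/√n = 11/√47 = 1.6045
t = (x̄ - μ₀)/SE = (105.07 - 107)/1.6045 = -1.2029
Critical value: t_{0.005,46} = ±2.687
p-value ≈ 0.2352
Decision: fail to reject H₀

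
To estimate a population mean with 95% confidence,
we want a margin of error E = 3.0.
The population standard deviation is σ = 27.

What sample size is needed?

Answer: n = 312

Derivation:
z_0.025 = 1.960
n = (z×σ/E)² = (1.960×27/3.0)²
n = 311.1696
Round up: n = 312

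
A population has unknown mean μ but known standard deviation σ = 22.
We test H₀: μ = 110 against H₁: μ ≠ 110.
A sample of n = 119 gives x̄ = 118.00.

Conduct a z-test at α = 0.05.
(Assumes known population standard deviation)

Answer: z = 3.9669, reject H₀

Derivation:
Standard error: SE = σ/√n = 22/√119 = 2.0167
z-statistic: z = (x̄ - μ₀)/SE = (118.00 - 110)/2.0167 = 3.9669
Critical value: ±1.960
p-value = 0.0001
Decision: reject H₀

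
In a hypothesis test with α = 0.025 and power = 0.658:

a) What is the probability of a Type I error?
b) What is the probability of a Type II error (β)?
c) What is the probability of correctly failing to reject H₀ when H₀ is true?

Answer: a) 0.025, b) 0.342, c) 0.975

Derivation:
a) Type I error probability = α = 0.025
b) Power = P(reject H₀ | H₁ true) = 1 - β = 0.658, so Type II error probability = β = 1 - Power = 0.342
c) P(fail to reject H₀ | H₀ true) = 1 - α = 0.975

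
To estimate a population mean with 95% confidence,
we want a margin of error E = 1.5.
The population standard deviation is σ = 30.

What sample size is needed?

Answer: n = 1537

Derivation:
z_0.025 = 1.960
n = (z×σ/E)² = (1.960×30/1.5)²
n = 1536.6400
Round up: n = 1537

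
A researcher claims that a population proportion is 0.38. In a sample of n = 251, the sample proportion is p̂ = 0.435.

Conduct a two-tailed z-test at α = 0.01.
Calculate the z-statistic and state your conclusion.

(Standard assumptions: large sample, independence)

H₀: p = 0.38, H₁: p ≠ 0.38
Standard error: SE = √(p₀(1-p₀)/n) = √(0.38×0.62/251) = 0.030637
z-statistic: z = (p̂ - p₀)/SE = (0.435 - 0.38)/0.030637 = 1.7952
Critical value: z_0.005 = ±2.576
p-value = 0.0726
Decision: fail to reject H₀ at α = 0.01

Answer: z = 1.7952, fail to reject H₀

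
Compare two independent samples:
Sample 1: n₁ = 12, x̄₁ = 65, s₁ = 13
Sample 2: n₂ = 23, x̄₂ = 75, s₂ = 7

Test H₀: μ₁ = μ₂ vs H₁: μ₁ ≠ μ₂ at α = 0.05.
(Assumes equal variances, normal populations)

Pooled variance: s²_p = [11×13² + 22×7²]/(33) = 89.0000
s_p = 9.4340
SE = s_p×√(1/n₁ + 1/n₂) = 9.4340×√(1/12 + 1/23) = 3.3595
t = (x̄₁ - x̄₂)/SE = (65 - 75)/3.3595 = -2.9766
df = 33, t-critical = ±2.035
Decision: reject H₀

Answer: t = -2.9766, reject H₀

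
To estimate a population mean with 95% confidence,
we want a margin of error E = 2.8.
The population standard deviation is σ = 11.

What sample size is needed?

Answer: n = 60

Derivation:
z_0.025 = 1.960
n = (z×σ/E)² = (1.960×11/2.8)²
n = 59.2900
Round up: n = 60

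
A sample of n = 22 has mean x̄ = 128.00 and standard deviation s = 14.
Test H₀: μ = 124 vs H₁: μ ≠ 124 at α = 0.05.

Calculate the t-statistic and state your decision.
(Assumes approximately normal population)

df = n - 1 = 21
SE = s/√n = 14/√22 = 2.9848
t = (x̄ - μ₀)/SE = (128.00 - 124)/2.9848 = 1.3401
Critical value: t_{0.025,21} = ±2.080
p-value ≈ 0.1945
Decision: fail to reject H₀

Answer: t = 1.3401, fail to reject H₀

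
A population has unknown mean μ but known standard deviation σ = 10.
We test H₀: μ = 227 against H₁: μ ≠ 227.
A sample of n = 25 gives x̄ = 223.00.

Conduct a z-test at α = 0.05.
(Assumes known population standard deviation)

Standard error: SE = σ/√n = 10/√25 = 2.0000
z-statistic: z = (x̄ - μ₀)/SE = (223.00 - 227)/2.0000 = -2.0000
Critical value: ±1.960
p-value = 0.0455
Decision: reject H₀

Answer: z = -2.0000, reject H₀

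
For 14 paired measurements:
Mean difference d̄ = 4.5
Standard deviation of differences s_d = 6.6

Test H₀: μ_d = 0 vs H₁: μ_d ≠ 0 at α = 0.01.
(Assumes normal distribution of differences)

df = n - 1 = 13
SE = s_d/√n = 6.6/√14 = 1.7639
t = d̄/SE = 4.5/1.7639 = 2.5512
Critical value: t_{0.005,13} = ±3.012
p-value ≈ 0.0241
Decision: fail to reject H₀

Answer: t = 2.5512, fail to reject H₀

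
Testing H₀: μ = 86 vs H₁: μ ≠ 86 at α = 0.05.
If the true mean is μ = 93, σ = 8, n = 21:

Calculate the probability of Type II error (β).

SE = σ/√n = 8/√21 = 1.7457
Critical values: μ₀ ± z_0.025×SE = 86 ± 1.960×1.7457
Acceptance region: (82.5784, 89.4216)
Under H₁ (μ = 93): z_high = (89.4216 - 93)/1.7457 = -2.0498, z_low = (82.5784 - 93)/1.7457 = -5.9699
β = P(not reject | H₁) = Φ(-2.0498) - Φ(-5.9699) ≈ 0.0202

Answer: β ≈ 0.0202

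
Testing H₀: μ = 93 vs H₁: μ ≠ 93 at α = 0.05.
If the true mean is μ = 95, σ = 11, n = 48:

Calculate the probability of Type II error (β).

Answer: β ≈ 0.7575

Derivation:
SE = σ/√n = 11/√48 = 1.5877
Critical values: μ₀ ± z_0.025×SE = 93 ± 1.960×1.5877
Acceptance region: (89.8881, 96.1119)
Under H₁ (μ = 95): z_high = (96.1119 - 95)/1.5877 = 0.7003, z_low = (89.8881 - 95)/1.5877 = -3.2197
β = P(not reject | H₁) = Φ(0.7003) - Φ(-3.2197) ≈ 0.7575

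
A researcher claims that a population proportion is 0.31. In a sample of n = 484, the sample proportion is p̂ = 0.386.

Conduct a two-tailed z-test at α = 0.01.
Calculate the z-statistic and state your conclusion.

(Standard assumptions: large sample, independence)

Answer: z = 3.6153, reject H₀

Derivation:
H₀: p = 0.31, H₁: p ≠ 0.31
Standard error: SE = √(p₀(1-p₀)/n) = √(0.31×0.69/484) = 0.021022
z-statistic: z = (p̂ - p₀)/SE = (0.386 - 0.31)/0.021022 = 3.6153
Critical value: z_0.005 = ±2.576
p-value = 0.0003
Decision: reject H₀ at α = 0.01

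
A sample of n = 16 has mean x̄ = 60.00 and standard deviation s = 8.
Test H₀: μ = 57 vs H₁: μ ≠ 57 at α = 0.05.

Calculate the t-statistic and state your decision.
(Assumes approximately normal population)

Answer: t = 1.5000, fail to reject H₀

Derivation:
df = n - 1 = 15
SE = s/√n = 8/√16 = 2.0000
t = (x̄ - μ₀)/SE = (60.00 - 57)/2.0000 = 1.5000
Critical value: t_{0.025,15} = ±2.131
p-value ≈ 0.1544
Decision: fail to reject H₀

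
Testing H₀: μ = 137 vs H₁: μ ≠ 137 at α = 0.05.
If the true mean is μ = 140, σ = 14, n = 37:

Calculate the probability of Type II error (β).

SE = σ/√n = 14/√37 = 2.3016
Critical values: μ₀ ± z_0.025×SE = 137 ± 1.960×2.3016
Acceptance region: (132.4889, 141.5111)
Under H₁ (μ = 140): z_high = (141.5111 - 140)/2.3016 = 0.6565, z_low = (132.4889 - 140)/2.3016 = -3.2634
β = P(not reject | H₁) = Φ(0.6565) - Φ(-3.2634) ≈ 0.7437

Answer: β ≈ 0.7437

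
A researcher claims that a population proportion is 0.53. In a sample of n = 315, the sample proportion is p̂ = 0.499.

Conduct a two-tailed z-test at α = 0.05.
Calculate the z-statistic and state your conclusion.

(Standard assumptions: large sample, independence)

Answer: z = -1.1024, fail to reject H₀

Derivation:
H₀: p = 0.53, H₁: p ≠ 0.53
Standard error: SE = √(p₀(1-p₀)/n) = √(0.53×0.47/315) = 0.028121
z-statistic: z = (p̂ - p₀)/SE = (0.499 - 0.53)/0.028121 = -1.1024
Critical value: z_0.025 = ±1.960
p-value = 0.2703
Decision: fail to reject H₀ at α = 0.05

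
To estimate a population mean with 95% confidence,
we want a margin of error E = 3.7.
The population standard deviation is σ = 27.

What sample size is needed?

z_0.025 = 1.960
n = (z×σ/E)² = (1.960×27/3.7)²
n = 204.5673
Round up: n = 205

Answer: n = 205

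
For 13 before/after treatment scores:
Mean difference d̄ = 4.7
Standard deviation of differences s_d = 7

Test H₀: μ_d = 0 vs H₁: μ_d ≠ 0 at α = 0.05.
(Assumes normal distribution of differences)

df = n - 1 = 12
SE = s_d/√n = 7/√13 = 1.9415
t = d̄/SE = 4.7/1.9415 = 2.4208
Critical value: t_{0.025,12} = ±2.179
p-value ≈ 0.0323
Decision: reject H₀

Answer: t = 2.4208, reject H₀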